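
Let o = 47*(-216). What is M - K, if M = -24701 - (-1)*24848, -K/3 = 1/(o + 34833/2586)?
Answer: 1284691125/8739413 ≈ 147.00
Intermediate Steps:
o = -10152
K = 2586/8739413 (K = -3/(-10152 + 34833/2586) = -3/(-10152 + 34833*(1/2586)) = -3/(-10152 + 11611/862) = -3/(-8739413/862) = -3*(-862/8739413) = 2586/8739413 ≈ 0.00029590)
M = 147 (M = -24701 - 1*(-24848) = -24701 + 24848 = 147)
M - K = 147 - 1*2586/8739413 = 147 - 2586/8739413 = 1284691125/8739413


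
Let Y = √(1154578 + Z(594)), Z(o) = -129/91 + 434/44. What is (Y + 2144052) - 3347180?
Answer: -1203128 + √4627587094130/2002 ≈ -1.2021e+6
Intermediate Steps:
Z(o) = 16909/2002 (Z(o) = -129*1/91 + 434*(1/44) = -129/91 + 217/22 = 16909/2002)
Y = √4627587094130/2002 (Y = √(1154578 + 16909/2002) = √(2311482065/2002) = √4627587094130/2002 ≈ 1074.5)
(Y + 2144052) - 3347180 = (√4627587094130/2002 + 2144052) - 3347180 = (2144052 + √4627587094130/2002) - 3347180 = -1203128 + √4627587094130/2002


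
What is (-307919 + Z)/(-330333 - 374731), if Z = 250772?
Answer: 57147/705064 ≈ 0.081052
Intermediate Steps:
(-307919 + Z)/(-330333 - 374731) = (-307919 + 250772)/(-330333 - 374731) = -57147/(-705064) = -57147*(-1/705064) = 57147/705064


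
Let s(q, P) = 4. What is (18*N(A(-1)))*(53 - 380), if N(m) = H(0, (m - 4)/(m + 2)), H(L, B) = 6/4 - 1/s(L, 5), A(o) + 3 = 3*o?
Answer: -14715/2 ≈ -7357.5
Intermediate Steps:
A(o) = -3 + 3*o
H(L, B) = 5/4 (H(L, B) = 6/4 - 1/4 = 6*(1/4) - 1*1/4 = 3/2 - 1/4 = 5/4)
N(m) = 5/4
(18*N(A(-1)))*(53 - 380) = (18*(5/4))*(53 - 380) = (45/2)*(-327) = -14715/2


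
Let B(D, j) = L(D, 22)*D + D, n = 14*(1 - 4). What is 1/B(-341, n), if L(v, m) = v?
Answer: 1/115940 ≈ 8.6252e-6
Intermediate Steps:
n = -42 (n = 14*(-3) = -42)
B(D, j) = D + D² (B(D, j) = D*D + D = D² + D = D + D²)
1/B(-341, n) = 1/(-341*(1 - 341)) = 1/(-341*(-340)) = 1/115940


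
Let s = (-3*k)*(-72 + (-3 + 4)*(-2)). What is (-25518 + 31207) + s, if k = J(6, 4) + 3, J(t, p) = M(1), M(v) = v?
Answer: 6577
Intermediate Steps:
J(t, p) = 1
k = 4 (k = 1 + 3 = 4)
s = 888 (s = (-3*4)*(-72 + (-3 + 4)*(-2)) = -12*(-72 + 1*(-2)) = -12*(-72 - 2) = -12*(-74) = 888)
(-25518 + 31207) + s = (-25518 + 31207) + 888 = 5689 + 888 = 6577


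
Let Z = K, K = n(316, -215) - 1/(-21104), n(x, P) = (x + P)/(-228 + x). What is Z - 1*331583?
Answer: -76974737503/232144 ≈ -3.3158e+5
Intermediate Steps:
n(x, P) = (P + x)/(-228 + x)
K = 266449/232144 (K = (-215 + 316)/(-228 + 316) - 1/(-21104) = 101/88 - 1*(-1/21104) = (1/88)*101 + 1/21104 = 101/88 + 1/21104 = 266449/232144 ≈ 1.1478)
Z = 266449/232144 ≈ 1.1478
Z - 1*331583 = 266449/232144 - 1*331583 = 266449/232144 - 331583 = -76974737503/232144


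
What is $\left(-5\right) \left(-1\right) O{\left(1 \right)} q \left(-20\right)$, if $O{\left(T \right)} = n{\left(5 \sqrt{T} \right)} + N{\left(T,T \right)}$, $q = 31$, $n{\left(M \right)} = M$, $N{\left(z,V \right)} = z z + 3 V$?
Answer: $-27900$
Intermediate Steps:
$N{\left(z,V \right)} = z^{2} + 3 V$
$O{\left(T \right)} = T^{2} + 3 T + 5 \sqrt{T}$ ($O{\left(T \right)} = 5 \sqrt{T} + \left(T^{2} + 3 T\right) = T^{2} + 3 T + 5 \sqrt{T}$)
$\left(-5\right) \left(-1\right) O{\left(1 \right)} q \left(-20\right) = \left(-5\right) \left(-1\right) \left(1^{2} + 3 \cdot 1 + 5 \sqrt{1}\right) 31 \left(-20\right) = 5 \left(1 + 3 + 5 \cdot 1\right) 31 \left(-20\right) = 5 \left(1 + 3 + 5\right) 31 \left(-20\right) = 5 \cdot 9 \cdot 31 \left(-20\right) = 45 \cdot 31 \left(-20\right) = 1395 \left(-20\right) = -27900$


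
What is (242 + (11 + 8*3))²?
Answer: 76729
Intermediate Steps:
(242 + (11 + 8*3))² = (242 + (11 + 24))² = (242 + 35)² = 277² = 76729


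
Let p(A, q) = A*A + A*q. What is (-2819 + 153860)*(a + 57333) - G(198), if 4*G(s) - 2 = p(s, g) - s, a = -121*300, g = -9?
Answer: 6353672093/2 ≈ 3.1768e+9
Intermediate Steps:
p(A, q) = A² + A*q
a = -36300
G(s) = ½ - s/4 + s*(-9 + s)/4 (G(s) = ½ + (s*(s - 9) - s)/4 = ½ + (s*(-9 + s) - s)/4 = ½ + (-s + s*(-9 + s))/4 = ½ + (-s/4 + s*(-9 + s)/4) = ½ - s/4 + s*(-9 + s)/4)
(-2819 + 153860)*(a + 57333) - G(198) = (-2819 + 153860)*(-36300 + 57333) - (½ - ¼*198 + (¼)*198*(-9 + 198)) = 151041*21033 - (½ - 99/2 + (¼)*198*189) = 3176845353 - (½ - 99/2 + 18711/2) = 3176845353 - 1*18613/2 = 3176845353 - 18613/2 = 6353672093/2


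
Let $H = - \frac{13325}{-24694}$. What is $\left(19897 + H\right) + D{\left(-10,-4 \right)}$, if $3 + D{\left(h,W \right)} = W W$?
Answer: $\frac{491670865}{24694} \approx 19911.0$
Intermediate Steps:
$D{\left(h,W \right)} = -3 + W^{2}$ ($D{\left(h,W \right)} = -3 + W W = -3 + W^{2}$)
$H = \frac{13325}{24694}$ ($H = \left(-13325\right) \left(- \frac{1}{24694}\right) = \frac{13325}{24694} \approx 0.53961$)
$\left(19897 + H\right) + D{\left(-10,-4 \right)} = \left(19897 + \frac{13325}{24694}\right) - \left(3 - \left(-4\right)^{2}\right) = \frac{491349843}{24694} + \left(-3 + 16\right) = \frac{491349843}{24694} + 13 = \frac{491670865}{24694}$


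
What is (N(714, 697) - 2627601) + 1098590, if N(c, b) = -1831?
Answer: -1530842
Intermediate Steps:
(N(714, 697) - 2627601) + 1098590 = (-1831 - 2627601) + 1098590 = -2629432 + 1098590 = -1530842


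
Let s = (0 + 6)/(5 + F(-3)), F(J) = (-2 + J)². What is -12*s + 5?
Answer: 13/5 ≈ 2.6000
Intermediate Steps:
s = ⅕ (s = (0 + 6)/(5 + (-2 - 3)²) = 6/(5 + (-5)²) = 6/(5 + 25) = 6/30 = 6*(1/30) = ⅕ ≈ 0.20000)
-12*s + 5 = -12*⅕ + 5 = -12/5 + 5 = 13/5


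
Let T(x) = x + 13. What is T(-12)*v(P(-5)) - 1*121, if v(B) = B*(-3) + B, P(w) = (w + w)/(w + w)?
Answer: -123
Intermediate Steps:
P(w) = 1 (P(w) = (2*w)/((2*w)) = (2*w)*(1/(2*w)) = 1)
T(x) = 13 + x
v(B) = -2*B (v(B) = -3*B + B = -2*B)
T(-12)*v(P(-5)) - 1*121 = (13 - 12)*(-2*1) - 1*121 = 1*(-2) - 121 = -2 - 121 = -123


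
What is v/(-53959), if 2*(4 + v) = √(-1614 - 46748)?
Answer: 4/53959 - I*√48362/107918 ≈ 7.413e-5 - 0.0020378*I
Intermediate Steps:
v = -4 + I*√48362/2 (v = -4 + √(-1614 - 46748)/2 = -4 + √(-48362)/2 = -4 + (I*√48362)/2 = -4 + I*√48362/2 ≈ -4.0 + 109.96*I)
v/(-53959) = (-4 + I*√48362/2)/(-53959) = (-4 + I*√48362/2)*(-1/53959) = 4/53959 - I*√48362/107918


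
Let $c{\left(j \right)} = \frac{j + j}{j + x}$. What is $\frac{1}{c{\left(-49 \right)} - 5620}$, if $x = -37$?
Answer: $- \frac{43}{241611} \approx -0.00017797$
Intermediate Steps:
$c{\left(j \right)} = \frac{2 j}{-37 + j}$ ($c{\left(j \right)} = \frac{j + j}{j - 37} = \frac{2 j}{-37 + j}$)
$\frac{1}{c{\left(-49 \right)} - 5620} = \frac{1}{2 \left(-49\right) \frac{1}{-37 - 49} - 5620} = \frac{1}{2 \left(-49\right) \frac{1}{-86} - 5620} = \frac{1}{2 \left(-49\right) \left(- \frac{1}{86}\right) - 5620} = \frac{1}{\frac{49}{43} - 5620} = \frac{1}{- \frac{241611}{43}} = - \frac{43}{241611}$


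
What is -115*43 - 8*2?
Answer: -4961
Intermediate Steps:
-115*43 - 8*2 = -4945 - 16 = -4961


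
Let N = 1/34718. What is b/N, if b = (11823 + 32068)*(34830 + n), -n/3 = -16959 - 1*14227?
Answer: 195638627866344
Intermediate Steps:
n = 93558 (n = -3*(-16959 - 1*14227) = -3*(-16959 - 14227) = -3*(-31186) = 93558)
b = 5635077708 (b = (11823 + 32068)*(34830 + 93558) = 43891*128388 = 5635077708)
N = 1/34718 ≈ 2.8804e-5
b/N = 5635077708/(1/34718) = 5635077708*34718 = 195638627866344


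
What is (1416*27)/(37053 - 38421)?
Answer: -531/19 ≈ -27.947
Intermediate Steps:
(1416*27)/(37053 - 38421) = 38232/(-1368) = 38232*(-1/1368) = -531/19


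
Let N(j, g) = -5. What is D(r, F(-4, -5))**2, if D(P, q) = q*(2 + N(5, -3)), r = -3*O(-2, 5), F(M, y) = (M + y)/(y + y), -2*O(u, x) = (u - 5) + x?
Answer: 729/100 ≈ 7.2900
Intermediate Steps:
O(u, x) = 5/2 - u/2 - x/2 (O(u, x) = -((u - 5) + x)/2 = -((-5 + u) + x)/2 = -(-5 + u + x)/2 = 5/2 - u/2 - x/2)
F(M, y) = (M + y)/(2*y) (F(M, y) = (M + y)/((2*y)) = (M + y)*(1/(2*y)) = (M + y)/(2*y))
r = -3 (r = -3*(5/2 - 1/2*(-2) - 1/2*5) = -3*(5/2 + 1 - 5/2) = -3*1 = -3)
D(P, q) = -3*q (D(P, q) = q*(2 - 5) = q*(-3) = -3*q)
D(r, F(-4, -5))**2 = (-3*(-4 - 5)/(2*(-5)))**2 = (-3*(-1)*(-9)/(2*5))**2 = (-3*9/10)**2 = (-27/10)**2 = 729/100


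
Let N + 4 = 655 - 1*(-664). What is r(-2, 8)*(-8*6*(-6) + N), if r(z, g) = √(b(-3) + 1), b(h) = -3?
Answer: 1603*I*√2 ≈ 2267.0*I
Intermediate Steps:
r(z, g) = I*√2 (r(z, g) = √(-3 + 1) = √(-2) = I*√2)
N = 1315 (N = -4 + (655 - 1*(-664)) = -4 + (655 + 664) = -4 + 1319 = 1315)
r(-2, 8)*(-8*6*(-6) + N) = (I*√2)*(-8*6*(-6) + 1315) = (I*√2)*(-48*(-6) + 1315) = (I*√2)*(288 + 1315) = (I*√2)*1603 = 1603*I*√2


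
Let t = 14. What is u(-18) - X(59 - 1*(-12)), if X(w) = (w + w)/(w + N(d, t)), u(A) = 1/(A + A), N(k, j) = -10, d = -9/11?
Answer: -5173/2196 ≈ -2.3556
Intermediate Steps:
d = -9/11 (d = -9*1/11 = -9/11 ≈ -0.81818)
u(A) = 1/(2*A)
X(w) = 2*w/(-10 + w) (X(w) = (w + w)/(w - 10) = (2*w)/(-10 + w) = 2*w/(-10 + w))
u(-18) - X(59 - 1*(-12)) = (1/2)/(-18) - 2*(59 - 1*(-12))/(-10 + (59 - 1*(-12))) = (1/2)*(-1/18) - 2*(59 + 12)/(-10 + (59 + 12)) = -1/36 - 2*71/(-10 + 71) = -1/36 - 2*71/61 = -1/36 - 1*142/61 = -1/36 - 142/61 = -5173/2196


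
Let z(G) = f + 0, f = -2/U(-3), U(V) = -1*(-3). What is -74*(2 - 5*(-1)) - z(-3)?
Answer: -1552/3 ≈ -517.33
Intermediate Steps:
U(V) = 3
f = -⅔ (f = -2/3 = -2*⅓ = -⅔ ≈ -0.66667)
z(G) = -⅔ (z(G) = -⅔ + 0 = -⅔)
-74*(2 - 5*(-1)) - z(-3) = -74*(2 - 5*(-1)) - 1*(-⅔) = -74*(2 + 5) + ⅔ = -74*7 + ⅔ = -518 + ⅔ = -1552/3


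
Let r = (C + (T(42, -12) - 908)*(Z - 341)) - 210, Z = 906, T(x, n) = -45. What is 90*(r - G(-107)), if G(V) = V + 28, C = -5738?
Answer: -48988260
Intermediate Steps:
G(V) = 28 + V
r = -544393 (r = (-5738 + (-45 - 908)*(906 - 341)) - 210 = (-5738 - 953*565) - 210 = (-5738 - 538445) - 210 = -544183 - 210 = -544393)
90*(r - G(-107)) = 90*(-544393 - (28 - 107)) = 90*(-544393 - 1*(-79)) = 90*(-544393 + 79) = 90*(-544314) = -48988260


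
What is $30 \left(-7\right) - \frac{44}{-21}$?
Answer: $- \frac{4366}{21} \approx -207.9$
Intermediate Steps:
$30 \left(-7\right) - \frac{44}{-21} = -210 - - \frac{44}{21} = -210 + \frac{44}{21} = - \frac{4366}{21}$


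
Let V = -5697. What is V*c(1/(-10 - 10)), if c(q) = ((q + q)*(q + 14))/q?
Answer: -1589463/10 ≈ -1.5895e+5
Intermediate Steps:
c(q) = 28 + 2*q (c(q) = ((2*q)*(14 + q))/q = (2*q*(14 + q))/q = 28 + 2*q)
V*c(1/(-10 - 10)) = -5697*(28 + 2/(-10 - 10)) = -5697*(28 + 2/(-20)) = -5697*(28 + 2*(-1/20)) = -5697*(28 - ⅒) = -5697*279/10 = -1589463/10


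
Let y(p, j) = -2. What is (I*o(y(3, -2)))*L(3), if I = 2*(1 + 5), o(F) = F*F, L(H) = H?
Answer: 144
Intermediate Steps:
o(F) = F²
I = 12 (I = 2*6 = 12)
(I*o(y(3, -2)))*L(3) = (12*(-2)²)*3 = (12*4)*3 = 48*3 = 144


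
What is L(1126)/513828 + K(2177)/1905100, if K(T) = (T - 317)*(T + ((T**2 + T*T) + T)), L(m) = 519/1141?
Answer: 172350046524605371/18615295628580 ≈ 9258.5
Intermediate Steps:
L(m) = 519/1141 (L(m) = 519*(1/1141) = 519/1141)
K(T) = (-317 + T)*(2*T + 2*T**2) (K(T) = (-317 + T)*(T + ((T**2 + T**2) + T)) = (-317 + T)*(T + (2*T**2 + T)) = (-317 + T)*(T + (T + 2*T**2)) = (-317 + T)*(2*T + 2*T**2))
L(1126)/513828 + K(2177)/1905100 = (519/1141)/513828 + (2*2177*(-317 + 2177**2 - 316*2177))/1905100 = (519/1141)*(1/513828) + (2*2177*(-317 + 4739329 - 687932))*(1/1905100) = 173/195425916 + (2*2177*4051080)*(1/1905100) = 173/195425916 + 17638402320*(1/1905100) = 173/195425916 + 881920116/95255 = 172350046524605371/18615295628580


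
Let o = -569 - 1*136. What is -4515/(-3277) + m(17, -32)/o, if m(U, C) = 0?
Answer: 4515/3277 ≈ 1.3778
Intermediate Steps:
o = -705 (o = -569 - 136 = -705)
-4515/(-3277) + m(17, -32)/o = -4515/(-3277) + 0/(-705) = -4515*(-1/3277) + 0*(-1/705) = 4515/3277 + 0 = 4515/3277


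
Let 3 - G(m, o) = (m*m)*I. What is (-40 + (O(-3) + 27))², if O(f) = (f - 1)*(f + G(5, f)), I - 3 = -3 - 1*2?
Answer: 45369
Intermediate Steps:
I = -2 (I = 3 + (-3 - 1*2) = 3 + (-3 - 2) = 3 - 5 = -2)
G(m, o) = 3 + 2*m² (G(m, o) = 3 - m*m*(-2) = 3 - m²*(-2) = 3 - (-2)*m² = 3 + 2*m²)
O(f) = (-1 + f)*(53 + f) (O(f) = (f - 1)*(f + (3 + 2*5²)) = (-1 + f)*(f + (3 + 2*25)) = (-1 + f)*(f + (3 + 50)) = (-1 + f)*(f + 53) = (-1 + f)*(53 + f))
(-40 + (O(-3) + 27))² = (-40 + ((-53 + (-3)² + 52*(-3)) + 27))² = (-40 + ((-53 + 9 - 156) + 27))² = (-40 + (-200 + 27))² = (-40 - 173)² = (-213)² = 45369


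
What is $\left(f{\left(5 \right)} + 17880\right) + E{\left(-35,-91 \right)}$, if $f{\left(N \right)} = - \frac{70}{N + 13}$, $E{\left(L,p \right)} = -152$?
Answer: $\frac{159517}{9} \approx 17724.0$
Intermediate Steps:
$f{\left(N \right)} = - \frac{70}{13 + N}$
$\left(f{\left(5 \right)} + 17880\right) + E{\left(-35,-91 \right)} = \left(- \frac{70}{13 + 5} + 17880\right) - 152 = \left(- \frac{70}{18} + 17880\right) - 152 = \left(\left(-70\right) \frac{1}{18} + 17880\right) - 152 = \left(- \frac{35}{9} + 17880\right) - 152 = \frac{160885}{9} - 152 = \frac{159517}{9}$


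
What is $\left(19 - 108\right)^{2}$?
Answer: $7921$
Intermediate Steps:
$\left(19 - 108\right)^{2} = \left(-89\right)^{2} = 7921$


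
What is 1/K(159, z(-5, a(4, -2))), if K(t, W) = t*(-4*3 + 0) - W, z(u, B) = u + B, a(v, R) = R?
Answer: -1/1901 ≈ -0.00052604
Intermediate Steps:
z(u, B) = B + u
K(t, W) = -W - 12*t (K(t, W) = t*(-12 + 0) - W = t*(-12) - W = -12*t - W = -W - 12*t)
1/K(159, z(-5, a(4, -2))) = 1/(-(-2 - 5) - 12*159) = 1/(-1*(-7) - 1908) = 1/(7 - 1908) = 1/(-1901) = -1/1901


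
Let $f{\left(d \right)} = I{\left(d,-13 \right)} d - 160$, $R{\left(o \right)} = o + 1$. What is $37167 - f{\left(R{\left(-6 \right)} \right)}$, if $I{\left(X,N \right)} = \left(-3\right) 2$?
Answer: $37297$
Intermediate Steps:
$I{\left(X,N \right)} = -6$
$R{\left(o \right)} = 1 + o$
$f{\left(d \right)} = -160 - 6 d$ ($f{\left(d \right)} = - 6 d - 160 = -160 - 6 d$)
$37167 - f{\left(R{\left(-6 \right)} \right)} = 37167 - \left(-160 - 6 \left(1 - 6\right)\right) = 37167 - \left(-160 - -30\right) = 37167 - \left(-160 + 30\right) = 37167 - -130 = 37167 + 130 = 37297$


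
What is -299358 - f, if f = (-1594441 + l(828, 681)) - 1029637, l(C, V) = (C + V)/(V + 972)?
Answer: 1280920217/551 ≈ 2.3247e+6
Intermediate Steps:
l(C, V) = (C + V)/(972 + V)
f = -1445866475/551 (f = (-1594441 + (828 + 681)/(972 + 681)) - 1029637 = (-1594441 + 1509/1653) - 1029637 = (-1594441 + (1/1653)*1509) - 1029637 = (-1594441 + 503/551) - 1029637 = -878536488/551 - 1029637 = -1445866475/551 ≈ -2.6241e+6)
-299358 - f = -299358 - 1*(-1445866475/551) = -299358 + 1445866475/551 = 1280920217/551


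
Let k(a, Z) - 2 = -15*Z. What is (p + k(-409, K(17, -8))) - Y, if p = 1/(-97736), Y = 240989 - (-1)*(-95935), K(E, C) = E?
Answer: -14201724953/97736 ≈ -1.4531e+5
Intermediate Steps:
k(a, Z) = 2 - 15*Z
Y = 145054 (Y = 240989 - 1*95935 = 240989 - 95935 = 145054)
p = -1/97736 ≈ -1.0232e-5
(p + k(-409, K(17, -8))) - Y = (-1/97736 + (2 - 15*17)) - 1*145054 = (-1/97736 + (2 - 255)) - 145054 = (-1/97736 - 253) - 145054 = -24727209/97736 - 145054 = -14201724953/97736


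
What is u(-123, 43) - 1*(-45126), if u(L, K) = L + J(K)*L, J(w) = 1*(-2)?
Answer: 45249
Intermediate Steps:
J(w) = -2
u(L, K) = -L (u(L, K) = L - 2*L = -L)
u(-123, 43) - 1*(-45126) = -1*(-123) - 1*(-45126) = 123 + 45126 = 45249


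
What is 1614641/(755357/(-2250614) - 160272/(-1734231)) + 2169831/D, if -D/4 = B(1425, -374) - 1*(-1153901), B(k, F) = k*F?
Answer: -5217711496760484899739335/785919564213646012 ≈ -6.6390e+6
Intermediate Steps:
B(k, F) = F*k
D = -2483804 (D = -4*(-374*1425 - 1*(-1153901)) = -4*(-532950 + 1153901) = -4*620951 = -2483804)
1614641/(755357/(-2250614) - 160272/(-1734231)) + 2169831/D = 1614641/(755357/(-2250614) - 160272/(-1734231)) + 2169831/(-2483804) = 1614641/(755357*(-1/2250614) - 160272*(-1/1734231)) + 2169831*(-1/2483804) = 1614641/(-755357/2250614 + 53424/578077) - 2169831/2483804 = 1614641/(-316417706153/1301028189278) - 2169831/2483804 = 1614641*(-1301028189278/316417706153) - 2169831/2483804 = -2100693456564019198/316417706153 - 2169831/2483804 = -5217711496760484899739335/785919564213646012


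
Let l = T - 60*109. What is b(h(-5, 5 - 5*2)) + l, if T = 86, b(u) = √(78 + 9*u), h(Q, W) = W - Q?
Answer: -6454 + √78 ≈ -6445.2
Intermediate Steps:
l = -6454 (l = 86 - 60*109 = 86 - 6540 = -6454)
b(h(-5, 5 - 5*2)) + l = √(78 + 9*((5 - 5*2) - 1*(-5))) - 6454 = √(78 + 9*((5 - 10) + 5)) - 6454 = √(78 + 9*(-5 + 5)) - 6454 = √(78 + 9*0) - 6454 = √(78 + 0) - 6454 = √78 - 6454 = -6454 + √78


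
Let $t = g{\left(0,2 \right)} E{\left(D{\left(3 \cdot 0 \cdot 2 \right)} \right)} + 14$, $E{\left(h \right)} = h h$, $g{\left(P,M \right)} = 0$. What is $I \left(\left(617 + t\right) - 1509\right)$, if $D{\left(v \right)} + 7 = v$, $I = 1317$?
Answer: $-1156326$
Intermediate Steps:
$D{\left(v \right)} = -7 + v$
$E{\left(h \right)} = h^{2}$
$t = 14$ ($t = 0 \left(-7 + 3 \cdot 0 \cdot 2\right)^{2} + 14 = 0 \left(-7 + 0 \cdot 2\right)^{2} + 14 = 0 \left(-7 + 0\right)^{2} + 14 = 0 \left(-7\right)^{2} + 14 = 0 \cdot 49 + 14 = 0 + 14 = 14$)
$I \left(\left(617 + t\right) - 1509\right) = 1317 \left(\left(617 + 14\right) - 1509\right) = 1317 \left(631 - 1509\right) = 1317 \left(-878\right) = -1156326$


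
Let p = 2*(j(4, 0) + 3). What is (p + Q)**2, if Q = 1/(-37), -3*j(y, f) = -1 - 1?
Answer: 657721/12321 ≈ 53.382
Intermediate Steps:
j(y, f) = 2/3 (j(y, f) = -(-1 - 1)/3 = -1/3*(-2) = 2/3)
p = 22/3 (p = 2*(2/3 + 3) = 2*(11/3) = 22/3 ≈ 7.3333)
Q = -1/37 ≈ -0.027027
(p + Q)**2 = (22/3 - 1/37)**2 = (811/111)**2 = 657721/12321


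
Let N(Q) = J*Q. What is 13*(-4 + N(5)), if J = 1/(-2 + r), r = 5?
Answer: -91/3 ≈ -30.333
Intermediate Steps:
J = 1/3 (J = 1/(-2 + 5) = 1/3 ≈ 0.33333)
N(Q) = Q/3
13*(-4 + N(5)) = 13*(-4 + (1/3)*5) = 13*(-4 + 5/3) = 13*(-7/3) = -91/3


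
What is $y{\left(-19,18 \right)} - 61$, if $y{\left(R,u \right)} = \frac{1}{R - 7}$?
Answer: $- \frac{1587}{26} \approx -61.038$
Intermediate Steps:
$y{\left(R,u \right)} = \frac{1}{-7 + R}$
$y{\left(-19,18 \right)} - 61 = \frac{1}{-7 - 19} - 61 = \frac{1}{-26} - 61 = - \frac{1}{26} - 61 = - \frac{1587}{26}$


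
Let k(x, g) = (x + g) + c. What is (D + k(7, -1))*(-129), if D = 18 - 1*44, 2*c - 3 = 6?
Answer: 3999/2 ≈ 1999.5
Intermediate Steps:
c = 9/2 (c = 3/2 + (1/2)*6 = 3/2 + 3 = 9/2 ≈ 4.5000)
D = -26 (D = 18 - 44 = -26)
k(x, g) = 9/2 + g + x (k(x, g) = (x + g) + 9/2 = (g + x) + 9/2 = 9/2 + g + x)
(D + k(7, -1))*(-129) = (-26 + (9/2 - 1 + 7))*(-129) = (-26 + 21/2)*(-129) = -31/2*(-129) = 3999/2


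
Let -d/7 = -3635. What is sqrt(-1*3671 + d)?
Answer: sqrt(21774) ≈ 147.56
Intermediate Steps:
d = 25445 (d = -7*(-3635) = 25445)
sqrt(-1*3671 + d) = sqrt(-1*3671 + 25445) = sqrt(-3671 + 25445) = sqrt(21774)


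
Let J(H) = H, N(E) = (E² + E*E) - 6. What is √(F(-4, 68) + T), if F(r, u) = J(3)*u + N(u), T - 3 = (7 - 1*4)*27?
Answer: √9530 ≈ 97.622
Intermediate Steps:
N(E) = -6 + 2*E² (N(E) = (E² + E²) - 6 = 2*E² - 6 = -6 + 2*E²)
T = 84 (T = 3 + (7 - 1*4)*27 = 3 + (7 - 4)*27 = 3 + 3*27 = 3 + 81 = 84)
F(r, u) = -6 + 2*u² + 3*u (F(r, u) = 3*u + (-6 + 2*u²) = -6 + 2*u² + 3*u)
√(F(-4, 68) + T) = √((-6 + 2*68² + 3*68) + 84) = √((-6 + 2*4624 + 204) + 84) = √((-6 + 9248 + 204) + 84) = √(9446 + 84) = √9530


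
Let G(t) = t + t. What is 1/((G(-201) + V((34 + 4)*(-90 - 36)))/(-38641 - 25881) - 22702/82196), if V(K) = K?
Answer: -1325862578/259545301 ≈ -5.1084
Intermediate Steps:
G(t) = 2*t
1/((G(-201) + V((34 + 4)*(-90 - 36)))/(-38641 - 25881) - 22702/82196) = 1/((2*(-201) + (34 + 4)*(-90 - 36))/(-38641 - 25881) - 22702/82196) = 1/((-402 + 38*(-126))/(-64522) - 22702*1/82196) = 1/((-402 - 4788)*(-1/64522) - 11351/41098) = 1/(-5190*(-1/64522) - 11351/41098) = 1/(2595/32261 - 11351/41098) = 1/(-259545301/1325862578) = -1325862578/259545301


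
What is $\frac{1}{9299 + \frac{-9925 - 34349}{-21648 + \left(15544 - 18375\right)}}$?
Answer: $\frac{24479}{227674495} \approx 0.00010752$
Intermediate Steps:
$\frac{1}{9299 + \frac{-9925 - 34349}{-21648 + \left(15544 - 18375\right)}} = \frac{1}{9299 - \frac{44274}{-21648 - 2831}} = \frac{1}{9299 - \frac{44274}{-24479}} = \frac{1}{9299 - - \frac{44274}{24479}} = \frac{1}{9299 + \frac{44274}{24479}} = \frac{1}{\frac{227674495}{24479}} = \frac{24479}{227674495}$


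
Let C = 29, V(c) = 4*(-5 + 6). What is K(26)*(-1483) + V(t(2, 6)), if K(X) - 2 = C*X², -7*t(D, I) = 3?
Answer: -29075694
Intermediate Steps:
t(D, I) = -3/7 (t(D, I) = -⅐*3 = -3/7)
V(c) = 4 (V(c) = 4*1 = 4)
K(X) = 2 + 29*X²
K(26)*(-1483) + V(t(2, 6)) = (2 + 29*26²)*(-1483) + 4 = (2 + 29*676)*(-1483) + 4 = (2 + 19604)*(-1483) + 4 = 19606*(-1483) + 4 = -29075698 + 4 = -29075694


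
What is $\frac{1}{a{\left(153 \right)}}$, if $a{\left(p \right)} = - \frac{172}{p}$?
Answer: $- \frac{153}{172} \approx -0.88953$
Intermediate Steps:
$\frac{1}{a{\left(153 \right)}} = \frac{1}{\left(-172\right) \frac{1}{153}} = \frac{1}{- \frac{172}{153}} = - \frac{153}{172}$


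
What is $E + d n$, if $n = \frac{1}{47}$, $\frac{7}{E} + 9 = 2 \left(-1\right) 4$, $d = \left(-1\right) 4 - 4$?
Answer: $- \frac{465}{799} \approx -0.58198$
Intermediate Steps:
$d = -8$ ($d = -4 - 4 = -8$)
$E = - \frac{7}{17}$ ($E = \frac{7}{-9 + 2 \left(-1\right) 4} = \frac{7}{-9 - 8} = \frac{7}{-17} = 7 \left(- \frac{1}{17}\right) = - \frac{7}{17} \approx -0.41176$)
$n = \frac{1}{47} \approx 0.021277$
$E + d n = - \frac{7}{17} - \frac{8}{47} = - \frac{465}{799}$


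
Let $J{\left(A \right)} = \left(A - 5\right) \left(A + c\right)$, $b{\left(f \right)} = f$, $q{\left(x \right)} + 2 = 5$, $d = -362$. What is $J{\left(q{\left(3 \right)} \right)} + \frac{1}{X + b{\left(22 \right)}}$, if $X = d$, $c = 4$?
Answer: $- \frac{4761}{340} \approx -14.003$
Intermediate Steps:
$q{\left(x \right)} = 3$ ($q{\left(x \right)} = -2 + 5 = 3$)
$X = -362$
$J{\left(A \right)} = \left(-5 + A\right) \left(4 + A\right)$ ($J{\left(A \right)} = \left(A - 5\right) \left(A + 4\right) = \left(-5 + A\right) \left(4 + A\right)$)
$J{\left(q{\left(3 \right)} \right)} + \frac{1}{X + b{\left(22 \right)}} = \left(-20 + 3^{2} - 3\right) + \frac{1}{-362 + 22} = \left(-20 + 9 - 3\right) + \frac{1}{-340} = -14 - \frac{1}{340} = - \frac{4761}{340}$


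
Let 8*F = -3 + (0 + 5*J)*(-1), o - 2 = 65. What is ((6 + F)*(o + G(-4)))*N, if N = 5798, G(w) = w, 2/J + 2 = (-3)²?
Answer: 7957755/4 ≈ 1.9894e+6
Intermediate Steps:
o = 67 (o = 2 + 65 = 67)
J = 2/7 (J = 2/(-2 + (-3)²) = 2/(-2 + 9) = 2/7 ≈ 0.28571)
F = -31/56 (F = (-3 + (0 + 5*(2/7))*(-1))/8 = (-3 + (0 + 10/7)*(-1))/8 = (-3 + (10/7)*(-1))/8 = (-3 - 10/7)/8 = (⅛)*(-31/7) = -31/56 ≈ -0.55357)
((6 + F)*(o + G(-4)))*N = ((6 - 31/56)*(67 - 4))*5798 = ((305/56)*63)*5798 = (2745/8)*5798 = 7957755/4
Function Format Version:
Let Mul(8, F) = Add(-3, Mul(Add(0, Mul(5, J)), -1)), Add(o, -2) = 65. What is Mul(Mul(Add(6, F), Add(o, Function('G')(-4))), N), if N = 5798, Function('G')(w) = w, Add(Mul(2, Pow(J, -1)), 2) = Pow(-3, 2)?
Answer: Rational(7957755, 4) ≈ 1.9894e+6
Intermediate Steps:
o = 67 (o = Add(2, 65) = 67)
J = Rational(2, 7) (J = Mul(2, Pow(Add(-2, Pow(-3, 2)), -1)) = Mul(2, Pow(Add(-2, 9), -1)) = Mul(2, Pow(7, -1)) = Mul(2, Rational(1, 7)) = Rational(2, 7) ≈ 0.28571)
F = Rational(-31, 56) (F = Mul(Rational(1, 8), Add(-3, Mul(Add(0, Mul(5, Rational(2, 7))), -1))) = Mul(Rational(1, 8), Add(-3, Mul(Add(0, Rational(10, 7)), -1))) = Mul(Rational(1, 8), Add(-3, Mul(Rational(10, 7), -1))) = Mul(Rational(1, 8), Add(-3, Rational(-10, 7))) = Mul(Rational(1, 8), Rational(-31, 7)) = Rational(-31, 56) ≈ -0.55357)
Mul(Mul(Add(6, F), Add(o, Function('G')(-4))), N) = Mul(Mul(Add(6, Rational(-31, 56)), Add(67, -4)), 5798) = Mul(Mul(Rational(305, 56), 63), 5798) = Mul(Rational(2745, 8), 5798) = Rational(7957755, 4)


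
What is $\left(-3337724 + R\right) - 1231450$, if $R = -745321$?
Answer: $-5314495$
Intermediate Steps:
$\left(-3337724 + R\right) - 1231450 = \left(-3337724 - 745321\right) - 1231450 = -4083045 - 1231450 = -5314495$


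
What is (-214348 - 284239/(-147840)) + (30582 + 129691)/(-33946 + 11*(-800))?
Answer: -61572656523943/287253120 ≈ -2.1435e+5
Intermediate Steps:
(-214348 - 284239/(-147840)) + (30582 + 129691)/(-33946 + 11*(-800)) = (-214348 - 284239*(-1/147840)) + 160273/(-33946 - 8800) = (-214348 + 284239/147840) + 160273/(-42746) = -31688924081/147840 + 160273*(-1/42746) = -31688924081/147840 - 160273/42746 = -61572656523943/287253120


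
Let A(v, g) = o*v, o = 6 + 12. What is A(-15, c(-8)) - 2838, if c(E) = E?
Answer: -3108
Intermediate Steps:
o = 18
A(v, g) = 18*v
A(-15, c(-8)) - 2838 = 18*(-15) - 2838 = -270 - 2838 = -3108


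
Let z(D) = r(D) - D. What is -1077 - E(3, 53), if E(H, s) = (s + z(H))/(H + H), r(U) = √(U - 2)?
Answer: -2171/2 ≈ -1085.5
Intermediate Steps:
r(U) = √(-2 + U)
z(D) = √(-2 + D) - D
E(H, s) = (s + √(-2 + H) - H)/(2*H) (E(H, s) = (s + (√(-2 + H) - H))/(H + H) = (s + √(-2 + H) - H)/((2*H)) = (s + √(-2 + H) - H)*(1/(2*H)) = (s + √(-2 + H) - H)/(2*H))
-1077 - E(3, 53) = -1077 - (53 + √(-2 + 3) - 1*3)/(2*3) = -1077 - (53 + √1 - 3)/(2*3) = -1077 - (53 + 1 - 3)/(2*3) = -1077 - 51/(2*3) = -1077 - 1*17/2 = -1077 - 17/2 = -2171/2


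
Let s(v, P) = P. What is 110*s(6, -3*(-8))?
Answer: 2640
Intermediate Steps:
110*s(6, -3*(-8)) = 110*(-3*(-8)) = 110*24 = 2640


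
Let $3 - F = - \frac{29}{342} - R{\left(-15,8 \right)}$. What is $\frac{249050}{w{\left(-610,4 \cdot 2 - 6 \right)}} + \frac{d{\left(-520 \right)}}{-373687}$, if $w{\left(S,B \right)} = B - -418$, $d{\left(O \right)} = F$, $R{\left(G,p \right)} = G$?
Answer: $\frac{265240244210}{447303339} \approx 592.98$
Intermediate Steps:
$F = - \frac{4075}{342}$ ($F = 3 - \left(- \frac{29}{342} - -15\right) = 3 - \left(\left(-29\right) \frac{1}{342} + 15\right) = 3 - \left(- \frac{29}{342} + 15\right) = 3 - \frac{5101}{342} = - \frac{4075}{342} \approx -11.915$)
$d{\left(O \right)} = - \frac{4075}{342}$
$w{\left(S,B \right)} = 418 + B$ ($w{\left(S,B \right)} = B + 418 = 418 + B$)
$\frac{249050}{w{\left(-610,4 \cdot 2 - 6 \right)}} + \frac{d{\left(-520 \right)}}{-373687} = \frac{249050}{418 + \left(4 \cdot 2 - 6\right)} - \frac{4075}{342 \left(-373687\right)} = \frac{249050}{418 + \left(8 - 6\right)} - - \frac{4075}{127800954} = \frac{249050}{418 + 2} + \frac{4075}{127800954} = \frac{249050}{420} + \frac{4075}{127800954} = 249050 \cdot \frac{1}{420} + \frac{4075}{127800954} = \frac{24905}{42} + \frac{4075}{127800954} = \frac{265240244210}{447303339}$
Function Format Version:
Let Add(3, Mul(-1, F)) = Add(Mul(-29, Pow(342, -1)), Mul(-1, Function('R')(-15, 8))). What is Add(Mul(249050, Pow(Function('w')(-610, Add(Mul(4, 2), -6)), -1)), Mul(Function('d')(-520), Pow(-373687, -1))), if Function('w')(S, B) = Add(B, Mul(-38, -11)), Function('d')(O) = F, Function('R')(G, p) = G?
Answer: Rational(265240244210, 447303339) ≈ 592.98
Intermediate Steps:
F = Rational(-4075, 342) (F = Add(3, Mul(-1, Add(Mul(-29, Pow(342, -1)), Mul(-1, -15)))) = Add(3, Mul(-1, Add(Mul(-29, Rational(1, 342)), 15))) = Add(3, Mul(-1, Add(Rational(-29, 342), 15))) = Add(3, Mul(-1, Rational(5101, 342))) = Add(3, Rational(-5101, 342)) = Rational(-4075, 342) ≈ -11.915)
Function('d')(O) = Rational(-4075, 342)
Function('w')(S, B) = Add(418, B) (Function('w')(S, B) = Add(B, 418) = Add(418, B))
Add(Mul(249050, Pow(Function('w')(-610, Add(Mul(4, 2), -6)), -1)), Mul(Function('d')(-520), Pow(-373687, -1))) = Add(Mul(249050, Pow(Add(418, Add(Mul(4, 2), -6)), -1)), Mul(Rational(-4075, 342), Pow(-373687, -1))) = Add(Mul(249050, Pow(Add(418, Add(8, -6)), -1)), Mul(Rational(-4075, 342), Rational(-1, 373687))) = Add(Mul(249050, Pow(Add(418, 2), -1)), Rational(4075, 127800954)) = Add(Mul(249050, Pow(420, -1)), Rational(4075, 127800954)) = Add(Mul(249050, Rational(1, 420)), Rational(4075, 127800954)) = Add(Rational(24905, 42), Rational(4075, 127800954)) = Rational(265240244210, 447303339)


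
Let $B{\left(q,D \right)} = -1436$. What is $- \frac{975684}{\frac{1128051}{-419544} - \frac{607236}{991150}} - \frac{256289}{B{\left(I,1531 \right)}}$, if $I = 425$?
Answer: $\frac{32386961854811384957}{109521324196268} \approx 2.9571 \cdot 10^{5}$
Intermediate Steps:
$- \frac{975684}{\frac{1128051}{-419544} - \frac{607236}{991150}} - \frac{256289}{B{\left(I,1531 \right)}} = - \frac{975684}{\frac{1128051}{-419544} - \frac{607236}{991150}} - \frac{256289}{-1436} = - \frac{975684}{1128051 \left(- \frac{1}{419544}\right) - \frac{303618}{495575}} - - \frac{256289}{1436} = - \frac{975684}{- \frac{125339}{46616} - \frac{303618}{495575}} + \frac{256289}{1436} = - \frac{975684}{- \frac{76268331613}{23101724200}} + \frac{256289}{1436} = \left(-975684\right) \left(- \frac{23101724200}{76268331613}\right) + \frac{256289}{1436} = \frac{22539982674352800}{76268331613} + \frac{256289}{1436} = \frac{32386961854811384957}{109521324196268}$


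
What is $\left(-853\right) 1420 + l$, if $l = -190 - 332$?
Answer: $-1211782$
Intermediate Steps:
$l = -522$ ($l = -190 - 332 = -522$)
$\left(-853\right) 1420 + l = \left(-853\right) 1420 - 522 = -1211260 - 522 = -1211782$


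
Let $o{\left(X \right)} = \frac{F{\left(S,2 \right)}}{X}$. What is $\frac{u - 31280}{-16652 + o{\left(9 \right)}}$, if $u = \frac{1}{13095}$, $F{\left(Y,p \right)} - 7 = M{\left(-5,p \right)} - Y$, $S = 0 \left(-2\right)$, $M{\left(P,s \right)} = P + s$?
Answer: $\frac{409611599}{218052120} \approx 1.8785$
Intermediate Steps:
$S = 0$
$F{\left(Y,p \right)} = 2 + p - Y$ ($F{\left(Y,p \right)} = 7 - \left(5 + Y - p\right) = 2 + p - Y$)
$o{\left(X \right)} = \frac{4}{X}$ ($o{\left(X \right)} = \frac{2 + 2 - 0}{X} = \frac{2 + 2 + 0}{X} = \frac{4}{X}$)
$u = \frac{1}{13095} \approx 7.6365 \cdot 10^{-5}$
$\frac{u - 31280}{-16652 + o{\left(9 \right)}} = \frac{\frac{1}{13095} - 31280}{-16652 + \frac{4}{9}} = - \frac{409611599}{13095 \left(-16652 + 4 \cdot \frac{1}{9}\right)} = - \frac{409611599}{13095 \left(-16652 + \frac{4}{9}\right)} = - \frac{409611599}{13095 \left(- \frac{149864}{9}\right)} = \left(- \frac{409611599}{13095}\right) \left(- \frac{9}{149864}\right) = \frac{409611599}{218052120}$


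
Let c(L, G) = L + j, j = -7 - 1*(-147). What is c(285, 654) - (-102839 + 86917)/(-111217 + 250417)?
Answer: 29587961/69600 ≈ 425.11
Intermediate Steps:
j = 140 (j = -7 + 147 = 140)
c(L, G) = 140 + L (c(L, G) = L + 140 = 140 + L)
c(285, 654) - (-102839 + 86917)/(-111217 + 250417) = (140 + 285) - (-102839 + 86917)/(-111217 + 250417) = 425 - (-15922)/139200 = 425 - 1*(-7961/69600) = 425 + 7961/69600 = 29587961/69600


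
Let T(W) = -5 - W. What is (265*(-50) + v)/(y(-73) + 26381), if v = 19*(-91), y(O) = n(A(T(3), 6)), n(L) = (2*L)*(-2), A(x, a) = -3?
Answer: -14979/26393 ≈ -0.56754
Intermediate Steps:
n(L) = -4*L
y(O) = 12 (y(O) = -4*(-3) = 12)
v = -1729
(265*(-50) + v)/(y(-73) + 26381) = (265*(-50) - 1729)/(12 + 26381) = (-13250 - 1729)/26393 = -14979*1/26393 = -14979/26393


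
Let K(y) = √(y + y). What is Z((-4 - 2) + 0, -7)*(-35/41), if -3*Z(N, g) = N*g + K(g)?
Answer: 490/41 + 35*I*√14/123 ≈ 11.951 + 1.0647*I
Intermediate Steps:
K(y) = √2*√y (K(y) = √(2*y) = √2*√y)
Z(N, g) = -N*g/3 - √2*√g/3 (Z(N, g) = -(N*g + √2*√g)/3 = -N*g/3 - √2*√g/3)
Z((-4 - 2) + 0, -7)*(-35/41) = (-⅓*((-4 - 2) + 0)*(-7) - √2*√(-7)/3)*(-35/41) = (-⅓*(-6 + 0)*(-7) - √2*I*√7/3)*(-35*1/41) = (-⅓*(-6)*(-7) - I*√14/3)*(-35/41) = (-14 - I*√14/3)*(-35/41) = 490/41 + 35*I*√14/123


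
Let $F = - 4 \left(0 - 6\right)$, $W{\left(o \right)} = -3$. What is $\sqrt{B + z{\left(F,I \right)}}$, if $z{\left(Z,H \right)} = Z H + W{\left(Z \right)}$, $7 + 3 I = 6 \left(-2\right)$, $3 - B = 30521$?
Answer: $i \sqrt{30673} \approx 175.14 i$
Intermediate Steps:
$B = -30518$ ($B = 3 - 30521 = -30518$)
$I = - \frac{19}{3}$ ($I = - \frac{7}{3} + \frac{6 \left(-2\right)}{3} = - \frac{7}{3} + \frac{1}{3} \left(-12\right) = - \frac{7}{3} - 4 = - \frac{19}{3} \approx -6.3333$)
$F = 24$ ($F = \left(-4\right) \left(-6\right) = 24$)
$z{\left(Z,H \right)} = -3 + H Z$ ($z{\left(Z,H \right)} = Z H - 3 = H Z - 3 = -3 + H Z$)
$\sqrt{B + z{\left(F,I \right)}} = \sqrt{-30518 - 155} = \sqrt{-30673} = i \sqrt{30673}$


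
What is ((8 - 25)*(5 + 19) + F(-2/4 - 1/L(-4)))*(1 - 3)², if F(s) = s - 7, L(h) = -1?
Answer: -1658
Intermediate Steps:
F(s) = -7 + s
((8 - 25)*(5 + 19) + F(-2/4 - 1/L(-4)))*(1 - 3)² = ((8 - 25)*(5 + 19) + (-7 + (-2/4 - 1/(-1))))*(1 - 3)² = (-17*24 + (-7 + (-2*¼ - 1*(-1))))*(-2)² = (-408 + (-7 + (-½ + 1)))*4 = (-408 + (-7 + ½))*4 = (-408 - 13/2)*4 = -829/2*4 = -1658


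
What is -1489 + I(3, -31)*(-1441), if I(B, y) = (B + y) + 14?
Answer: 18685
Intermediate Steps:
I(B, y) = 14 + B + y
-1489 + I(3, -31)*(-1441) = -1489 + (14 + 3 - 31)*(-1441) = -1489 - 14*(-1441) = -1489 + 20174 = 18685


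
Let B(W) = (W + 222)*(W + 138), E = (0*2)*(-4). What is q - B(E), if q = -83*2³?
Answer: -31300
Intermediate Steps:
E = 0 (E = 0*(-4) = 0)
q = -664 (q = -83*8 = -664)
B(W) = (138 + W)*(222 + W) (B(W) = (222 + W)*(138 + W) = (138 + W)*(222 + W))
q - B(E) = -664 - (30636 + 0² + 360*0) = -664 - (30636 + 0 + 0) = -664 - 1*30636 = -664 - 30636 = -31300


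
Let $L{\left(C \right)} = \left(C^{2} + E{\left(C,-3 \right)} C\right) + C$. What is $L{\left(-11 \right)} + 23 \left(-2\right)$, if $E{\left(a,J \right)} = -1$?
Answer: $75$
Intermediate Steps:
$L{\left(C \right)} = C^{2}$ ($L{\left(C \right)} = \left(C^{2} - C\right) + C = C^{2}$)
$L{\left(-11 \right)} + 23 \left(-2\right) = \left(-11\right)^{2} + 23 \left(-2\right) = 121 - 46 = 75$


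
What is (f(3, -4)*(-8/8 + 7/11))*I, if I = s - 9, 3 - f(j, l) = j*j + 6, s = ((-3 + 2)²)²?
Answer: -384/11 ≈ -34.909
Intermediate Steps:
s = 1 (s = ((-1)²)² = 1² = 1)
f(j, l) = -3 - j² (f(j, l) = 3 - (j*j + 6) = 3 - (j² + 6) = 3 - (6 + j²) = 3 + (-6 - j²) = -3 - j²)
I = -8 (I = 1 - 9 = -8)
(f(3, -4)*(-8/8 + 7/11))*I = ((-3 - 1*3²)*(-8/8 + 7/11))*(-8) = ((-3 - 1*9)*(-8*⅛ + 7*(1/11)))*(-8) = ((-3 - 9)*(-1 + 7/11))*(-8) = -12*(-4/11)*(-8) = (48/11)*(-8) = -384/11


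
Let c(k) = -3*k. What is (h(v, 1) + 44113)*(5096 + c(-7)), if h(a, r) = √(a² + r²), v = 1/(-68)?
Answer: 225726221 + 1505*√185/4 ≈ 2.2573e+8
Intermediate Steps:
v = -1/68 ≈ -0.014706
(h(v, 1) + 44113)*(5096 + c(-7)) = (√((-1/68)² + 1²) + 44113)*(5096 - 3*(-7)) = (√(1/4624 + 1) + 44113)*(5096 + 21) = (√(4625/4624) + 44113)*5117 = (5*√185/68 + 44113)*5117 = (44113 + 5*√185/68)*5117 = 225726221 + 1505*√185/4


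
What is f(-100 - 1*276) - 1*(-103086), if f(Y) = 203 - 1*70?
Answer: 103219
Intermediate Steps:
f(Y) = 133 (f(Y) = 203 - 70 = 133)
f(-100 - 1*276) - 1*(-103086) = 133 - 1*(-103086) = 133 + 103086 = 103219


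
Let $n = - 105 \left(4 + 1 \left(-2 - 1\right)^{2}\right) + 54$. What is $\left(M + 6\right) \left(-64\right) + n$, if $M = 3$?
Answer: $-1887$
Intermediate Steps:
$n = -1311$ ($n = - 105 \left(4 + 1 \left(-3\right)^{2}\right) + 54 = - 105 \left(4 + 1 \cdot 9\right) + 54 = - 105 \left(4 + 9\right) + 54 = \left(-105\right) 13 + 54 = -1365 + 54 = -1311$)
$\left(M + 6\right) \left(-64\right) + n = \left(3 + 6\right) \left(-64\right) - 1311 = 9 \left(-64\right) - 1311 = -576 - 1311 = -1887$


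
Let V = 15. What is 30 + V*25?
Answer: 405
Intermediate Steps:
30 + V*25 = 30 + 15*25 = 30 + 375 = 405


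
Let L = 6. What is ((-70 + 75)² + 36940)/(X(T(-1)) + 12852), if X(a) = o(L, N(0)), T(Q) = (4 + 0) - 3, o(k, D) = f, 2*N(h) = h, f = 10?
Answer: 36965/12862 ≈ 2.8740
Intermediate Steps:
N(h) = h/2
o(k, D) = 10
T(Q) = 1 (T(Q) = 4 - 3 = 1)
X(a) = 10
((-70 + 75)² + 36940)/(X(T(-1)) + 12852) = ((-70 + 75)² + 36940)/(10 + 12852) = (5² + 36940)/12862 = (25 + 36940)*(1/12862) = 36965*(1/12862) = 36965/12862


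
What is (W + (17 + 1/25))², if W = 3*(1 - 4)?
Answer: 40401/625 ≈ 64.642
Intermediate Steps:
W = -9 (W = 3*(-3) = -9)
(W + (17 + 1/25))² = (-9 + (17 + 1/25))² = (-9 + 426/25)² = (201/25)² = 40401/625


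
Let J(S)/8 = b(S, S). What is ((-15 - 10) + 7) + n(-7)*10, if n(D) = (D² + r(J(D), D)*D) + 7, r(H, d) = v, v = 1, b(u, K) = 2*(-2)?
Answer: 472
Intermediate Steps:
b(u, K) = -4
J(S) = -32 (J(S) = 8*(-4) = -32)
r(H, d) = 1
n(D) = 7 + D + D² (n(D) = (D² + 1*D) + 7 = (D² + D) + 7 = (D + D²) + 7 = 7 + D + D²)
((-15 - 10) + 7) + n(-7)*10 = ((-15 - 10) + 7) + (7 - 7 + (-7)²)*10 = (-25 + 7) + (7 - 7 + 49)*10 = -18 + 49*10 = -18 + 490 = 472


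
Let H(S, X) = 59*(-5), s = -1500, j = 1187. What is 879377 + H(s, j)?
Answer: 879082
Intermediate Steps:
H(S, X) = -295
879377 + H(s, j) = 879377 - 295 = 879082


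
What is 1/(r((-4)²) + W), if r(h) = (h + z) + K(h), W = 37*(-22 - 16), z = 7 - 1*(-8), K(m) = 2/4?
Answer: -2/2749 ≈ -0.00072754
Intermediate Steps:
K(m) = ½ (K(m) = 2*(¼) = ½)
z = 15 (z = 7 + 8 = 15)
W = -1406 (W = 37*(-38) = -1406)
r(h) = 31/2 + h (r(h) = (h + 15) + ½ = (15 + h) + ½ = 31/2 + h)
1/(r((-4)²) + W) = 1/((31/2 + (-4)²) - 1406) = 1/((31/2 + 16) - 1406) = 1/(63/2 - 1406) = 1/(-2749/2) = -2/2749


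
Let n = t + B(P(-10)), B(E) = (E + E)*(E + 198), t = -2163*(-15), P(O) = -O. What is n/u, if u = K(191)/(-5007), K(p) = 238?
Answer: -183281235/238 ≈ -7.7009e+5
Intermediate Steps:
t = 32445
u = -238/5007 (u = 238/(-5007) = 238*(-1/5007) = -238/5007 ≈ -0.047533)
B(E) = 2*E*(198 + E) (B(E) = (2*E)*(198 + E) = 2*E*(198 + E))
n = 36605 (n = 32445 + 2*(-1*(-10))*(198 - 1*(-10)) = 32445 + 2*10*(198 + 10) = 32445 + 2*10*208 = 32445 + 4160 = 36605)
n/u = 36605/(-238/5007) = 36605*(-5007/238) = -183281235/238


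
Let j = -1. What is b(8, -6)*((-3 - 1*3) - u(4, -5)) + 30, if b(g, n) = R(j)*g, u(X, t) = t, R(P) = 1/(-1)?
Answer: 38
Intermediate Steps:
R(P) = -1
b(g, n) = -g
b(8, -6)*((-3 - 1*3) - u(4, -5)) + 30 = (-1*8)*((-3 - 1*3) - 1*(-5)) + 30 = -8*((-3 - 3) + 5) + 30 = -8*(-6 + 5) + 30 = -8*(-1) + 30 = 8 + 30 = 38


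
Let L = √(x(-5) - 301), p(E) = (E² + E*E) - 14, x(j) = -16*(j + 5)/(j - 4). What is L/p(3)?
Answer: I*√301/4 ≈ 4.3373*I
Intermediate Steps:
x(j) = -16*(5 + j)/(-4 + j)
p(E) = -14 + 2*E² (p(E) = (E² + E²) - 14 = 2*E² - 14 = -14 + 2*E²)
L = I*√301 (L = √(16*(-5 - 1*(-5))/(-4 - 5) - 301) = √(16*(-5 + 5)/(-9) - 301) = √(16*(-⅑)*0 - 301) = √(0 - 301) = √(-301) = I*√301 ≈ 17.349*I)
L/p(3) = (I*√301)/(-14 + 2*3²) = (I*√301)/(-14 + 2*9) = (I*√301)/(-14 + 18) = (I*√301)/4 = (I*√301)*(¼) = I*√301/4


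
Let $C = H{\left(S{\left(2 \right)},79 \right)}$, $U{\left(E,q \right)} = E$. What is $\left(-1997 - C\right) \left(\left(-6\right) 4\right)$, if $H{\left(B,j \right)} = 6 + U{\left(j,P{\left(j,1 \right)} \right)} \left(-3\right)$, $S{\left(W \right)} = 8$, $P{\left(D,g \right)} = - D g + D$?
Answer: $42384$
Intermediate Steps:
$P{\left(D,g \right)} = D - D g$ ($P{\left(D,g \right)} = - D g + D = D - D g$)
$H{\left(B,j \right)} = 6 - 3 j$ ($H{\left(B,j \right)} = 6 + j \left(-3\right) = 6 - 3 j$)
$C = -231$ ($C = 6 - 237 = -231$)
$\left(-1997 - C\right) \left(\left(-6\right) 4\right) = \left(-1997 - -231\right) \left(\left(-6\right) 4\right) = \left(-1997 + 231\right) \left(-24\right) = \left(-1766\right) \left(-24\right) = 42384$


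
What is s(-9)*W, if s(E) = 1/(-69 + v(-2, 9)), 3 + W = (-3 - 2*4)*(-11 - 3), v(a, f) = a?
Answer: -151/71 ≈ -2.1268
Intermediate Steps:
W = 151 (W = -3 + (-3 - 2*4)*(-11 - 3) = -3 + (-3 - 8)*(-14) = -3 - 11*(-14) = -3 + 154 = 151)
s(E) = -1/71 (s(E) = 1/(-69 - 2) = 1/(-71) = -1/71)
s(-9)*W = -1/71*151 = -151/71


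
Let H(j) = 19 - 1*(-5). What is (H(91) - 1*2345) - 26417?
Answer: -28738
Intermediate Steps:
H(j) = 24 (H(j) = 19 + 5 = 24)
(H(91) - 1*2345) - 26417 = (24 - 1*2345) - 26417 = (24 - 2345) - 26417 = -2321 - 26417 = -28738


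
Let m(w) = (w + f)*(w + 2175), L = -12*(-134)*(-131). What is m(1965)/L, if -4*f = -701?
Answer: -2953545/70216 ≈ -42.064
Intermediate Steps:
f = 701/4 (f = -¼*(-701) = 701/4 ≈ 175.25)
L = -210648 (L = 1608*(-131) = -210648)
m(w) = (2175 + w)*(701/4 + w) (m(w) = (w + 701/4)*(w + 2175) = (701/4 + w)*(2175 + w) = (2175 + w)*(701/4 + w))
m(1965)/L = (1524675/4 + 1965² + (9401/4)*1965)/(-210648) = (1524675/4 + 3861225 + 18472965/4)*(-1/210648) = 8860635*(-1/210648) = -2953545/70216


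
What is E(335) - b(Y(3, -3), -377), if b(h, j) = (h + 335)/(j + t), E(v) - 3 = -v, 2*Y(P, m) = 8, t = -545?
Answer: -305765/922 ≈ -331.63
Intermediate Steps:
Y(P, m) = 4 (Y(P, m) = (1/2)*8 = 4)
E(v) = 3 - v
b(h, j) = (335 + h)/(-545 + j) (b(h, j) = (h + 335)/(j - 545) = (335 + h)/(-545 + j))
E(335) - b(Y(3, -3), -377) = (3 - 1*335) - (335 + 4)/(-545 - 377) = (3 - 335) - 339/(-922) = -332 - (-1)*339/922 = -332 - 1*(-339/922) = -332 + 339/922 = -305765/922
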